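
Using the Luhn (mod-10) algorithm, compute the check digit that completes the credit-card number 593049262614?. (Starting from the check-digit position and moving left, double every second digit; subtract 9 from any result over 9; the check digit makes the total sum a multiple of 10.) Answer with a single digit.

1

Partial digits right→left: 4 1 6 2 6 2 9 4 0 3 9 5
Double every second digit counting from the check-digit position (so the 1st, 3rd, 5th, ... of the partial from the right).
  doubled (with −9 where >9): 8 3 3 9 0 9 → sum 32
  kept as-is: 1 2 2 4 3 5 → sum 17
Total = 32 + 17 = 49.
Check digit = (10 − (49 mod 10)) mod 10 = 1.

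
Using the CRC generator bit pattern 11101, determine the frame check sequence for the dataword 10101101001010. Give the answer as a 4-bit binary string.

Append 4 zeros: 101011010010100000. Divide by 11101 (XOR where the leading bit is 1):
  pos 0: 10101 XOR 11101 = 01000
  pos 1: 10001 XOR 11101 = 01100
  pos 2: 11000 XOR 11101 = 00101
  pos 4: 10110 XOR 11101 = 01011
  pos 5: 10110 XOR 11101 = 01011
  pos 6: 10111 XOR 11101 = 01010
  pos 7: 10100 XOR 11101 = 01001
  pos 8: 10011 XOR 11101 = 01110
  pos 9: 11100 XOR 11101 = 00001
  pos 13: 10000 XOR 11101 = 01101
Remainder (last 4 bits) = 1101. This is the CRC / FCS.

1101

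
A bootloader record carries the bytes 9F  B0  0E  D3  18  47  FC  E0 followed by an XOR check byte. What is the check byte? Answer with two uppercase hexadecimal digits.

B1

XOR the bytes together:
  start with 0x9F
  0x9F ⊕ 0xB0 = 0x2F
  0x2F ⊕ 0x0E = 0x21
  0x21 ⊕ 0xD3 = 0xF2
  0xF2 ⊕ 0x18 = 0xEA
  0xEA ⊕ 0x47 = 0xAD
  0xAD ⊕ 0xFC = 0x51
  0x51 ⊕ 0xE0 = 0xB1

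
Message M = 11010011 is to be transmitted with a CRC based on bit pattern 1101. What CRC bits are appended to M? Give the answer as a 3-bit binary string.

010

Append 3 zeros: 11010011000. Divide by 1101 (XOR where the leading bit is 1):
  pos 0: 1101 XOR 1101 = 0000
  pos 6: 1100 XOR 1101 = 0001
Remainder (last 3 bits) = 010. This is the CRC / FCS.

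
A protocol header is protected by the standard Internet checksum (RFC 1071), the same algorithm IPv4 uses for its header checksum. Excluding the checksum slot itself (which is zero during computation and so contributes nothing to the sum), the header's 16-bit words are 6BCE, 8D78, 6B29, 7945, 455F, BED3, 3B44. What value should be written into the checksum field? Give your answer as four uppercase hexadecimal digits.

E2D2

One's-complement addition (fold any carry out of bit 15 back into bit 0):
  0x6BCE + 0x8D78 = 0x0F946
  0xF946 + 0x6B29 = 0x1646F → wrap carry → 0x6470
  0x6470 + 0x7945 = 0x0DDB5
  0xDDB5 + 0x455F = 0x12314 → wrap carry → 0x2315
  0x2315 + 0xBED3 = 0x0E1E8
  0xE1E8 + 0x3B44 = 0x11D2C → wrap carry → 0x1D2D
One's-complement sum = 0x1D2D.
Checksum = ~0x1D2D & 0xFFFF = 0xE2D2.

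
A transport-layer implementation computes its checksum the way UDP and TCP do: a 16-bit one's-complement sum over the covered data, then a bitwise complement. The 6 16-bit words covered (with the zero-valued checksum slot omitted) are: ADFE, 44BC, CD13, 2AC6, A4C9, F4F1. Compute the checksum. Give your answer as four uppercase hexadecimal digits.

7BAF

One's-complement addition (fold any carry out of bit 15 back into bit 0):
  0xADFE + 0x44BC = 0x0F2BA
  0xF2BA + 0xCD13 = 0x1BFCD → wrap carry → 0xBFCE
  0xBFCE + 0x2AC6 = 0x0EA94
  0xEA94 + 0xA4C9 = 0x18F5D → wrap carry → 0x8F5E
  0x8F5E + 0xF4F1 = 0x1844F → wrap carry → 0x8450
One's-complement sum = 0x8450.
Checksum = ~0x8450 & 0xFFFF = 0x7BAF.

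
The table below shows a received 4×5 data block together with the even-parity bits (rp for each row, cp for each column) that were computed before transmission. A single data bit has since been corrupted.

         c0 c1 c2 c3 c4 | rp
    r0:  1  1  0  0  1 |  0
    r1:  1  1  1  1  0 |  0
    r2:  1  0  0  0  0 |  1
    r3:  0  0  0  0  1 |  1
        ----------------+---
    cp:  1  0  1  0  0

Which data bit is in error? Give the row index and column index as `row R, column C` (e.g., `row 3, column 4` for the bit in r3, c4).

row 0, column 3

Recompute each row's even parity and compare to rp:
  r0: data parity 1, sent rp 0 → mismatch
  r1: data parity 0, sent rp 0 → ok
  r2: data parity 1, sent rp 1 → ok
  r3: data parity 1, sent rp 1 → ok
Recompute each column's even parity and compare to cp:
  c0: data parity 1, sent cp 1 → ok
  c1: data parity 0, sent cp 0 → ok
  c2: data parity 1, sent cp 1 → ok
  c3: data parity 1, sent cp 0 → mismatch
  c4: data parity 0, sent cp 0 → ok
Exactly one row (r0) and one column (c3) fail → the flipped bit is at their intersection.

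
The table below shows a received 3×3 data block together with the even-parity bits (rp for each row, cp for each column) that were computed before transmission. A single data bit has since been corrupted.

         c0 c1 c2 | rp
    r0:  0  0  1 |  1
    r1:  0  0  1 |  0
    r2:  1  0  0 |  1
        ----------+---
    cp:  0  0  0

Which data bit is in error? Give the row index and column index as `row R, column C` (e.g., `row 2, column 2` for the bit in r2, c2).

Recompute each row's even parity and compare to rp:
  r0: data parity 1, sent rp 1 → ok
  r1: data parity 1, sent rp 0 → mismatch
  r2: data parity 1, sent rp 1 → ok
Recompute each column's even parity and compare to cp:
  c0: data parity 1, sent cp 0 → mismatch
  c1: data parity 0, sent cp 0 → ok
  c2: data parity 0, sent cp 0 → ok
Exactly one row (r1) and one column (c0) fail → the flipped bit is at their intersection.

row 1, column 0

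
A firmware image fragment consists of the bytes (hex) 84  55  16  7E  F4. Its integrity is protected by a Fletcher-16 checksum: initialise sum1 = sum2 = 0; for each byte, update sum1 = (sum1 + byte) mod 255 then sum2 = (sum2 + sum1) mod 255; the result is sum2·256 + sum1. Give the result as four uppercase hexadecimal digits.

2063

Running sums (mod 255):
  after byte 0 (84): sum1=132, sum2=132
  after byte 1 (55): sum1=217, sum2=94
  after byte 2 (16): sum1=239, sum2=78
  after byte 3 (7E): sum1=110, sum2=188
  after byte 4 (F4): sum1=99, sum2=32
Checksum = sum2·256 + sum1 = 32·256 + 99 = 8291 = 0x2063.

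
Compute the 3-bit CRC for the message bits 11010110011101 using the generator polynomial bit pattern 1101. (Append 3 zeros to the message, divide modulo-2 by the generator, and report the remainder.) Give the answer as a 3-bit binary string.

011

Append 3 zeros: 11010110011101000. Divide by 1101 (XOR where the leading bit is 1):
  pos 0: 1101 XOR 1101 = 0000
  pos 5: 1100 XOR 1101 = 0001
  pos 8: 1111 XOR 1101 = 0010
  pos 10: 1001 XOR 1101 = 0100
  pos 11: 1000 XOR 1101 = 0101
  pos 12: 1010 XOR 1101 = 0111
  pos 13: 1110 XOR 1101 = 0011
Remainder (last 3 bits) = 011. This is the CRC / FCS.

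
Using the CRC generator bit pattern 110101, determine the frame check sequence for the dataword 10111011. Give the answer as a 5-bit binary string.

Append 5 zeros: 1011101100000. Divide by 110101 (XOR where the leading bit is 1):
  pos 0: 101110 XOR 110101 = 011011
  pos 1: 110111 XOR 110101 = 000010
  pos 5: 101000 XOR 110101 = 011101
  pos 6: 111010 XOR 110101 = 001111
Remainder (last 5 bits) = 11110. This is the CRC / FCS.

11110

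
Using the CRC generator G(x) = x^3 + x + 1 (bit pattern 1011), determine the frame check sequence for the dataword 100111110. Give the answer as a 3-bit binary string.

Append 3 zeros: 100111110000. Divide by 1011 (XOR where the leading bit is 1):
  pos 0: 1001 XOR 1011 = 0010
  pos 2: 1011 XOR 1011 = 0000
  pos 6: 1100 XOR 1011 = 0111
  pos 7: 1110 XOR 1011 = 0101
  pos 8: 1010 XOR 1011 = 0001
Remainder (last 3 bits) = 001. This is the CRC / FCS.

001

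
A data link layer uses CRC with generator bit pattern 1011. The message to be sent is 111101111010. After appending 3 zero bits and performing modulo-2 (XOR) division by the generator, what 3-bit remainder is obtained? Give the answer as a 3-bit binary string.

001

Append 3 zeros: 111101111010000. Divide by 1011 (XOR where the leading bit is 1):
  pos 0: 1111 XOR 1011 = 0100
  pos 1: 1000 XOR 1011 = 0011
  pos 3: 1111 XOR 1011 = 0100
  pos 4: 1001 XOR 1011 = 0010
  pos 6: 1010 XOR 1011 = 0001
  pos 9: 1100 XOR 1011 = 0111
  pos 10: 1110 XOR 1011 = 0101
  pos 11: 1010 XOR 1011 = 0001
Remainder (last 3 bits) = 001. This is the CRC / FCS.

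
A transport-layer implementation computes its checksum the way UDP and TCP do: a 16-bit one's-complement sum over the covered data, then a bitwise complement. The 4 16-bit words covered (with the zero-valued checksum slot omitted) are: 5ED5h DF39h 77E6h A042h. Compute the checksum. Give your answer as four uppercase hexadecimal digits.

One's-complement addition (fold any carry out of bit 15 back into bit 0):
  0x5ED5 + 0xDF39 = 0x13E0E → wrap carry → 0x3E0F
  0x3E0F + 0x77E6 = 0x0B5F5
  0xB5F5 + 0xA042 = 0x15637 → wrap carry → 0x5638
One's-complement sum = 0x5638.
Checksum = ~0x5638 & 0xFFFF = 0xA9C7.

A9C7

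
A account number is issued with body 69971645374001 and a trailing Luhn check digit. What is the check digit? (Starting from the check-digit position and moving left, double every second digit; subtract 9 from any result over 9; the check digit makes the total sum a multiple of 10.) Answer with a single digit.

Partial digits right→left: 1 0 0 4 7 3 5 4 6 1 7 9 9 6
Double every second digit counting from the check-digit position (so the 1st, 3rd, 5th, ... of the partial from the right).
  doubled (with −9 where >9): 2 0 5 1 3 5 9 → sum 25
  kept as-is: 0 4 3 4 1 9 6 → sum 27
Total = 25 + 27 = 52.
Check digit = (10 − (52 mod 10)) mod 10 = 8.

8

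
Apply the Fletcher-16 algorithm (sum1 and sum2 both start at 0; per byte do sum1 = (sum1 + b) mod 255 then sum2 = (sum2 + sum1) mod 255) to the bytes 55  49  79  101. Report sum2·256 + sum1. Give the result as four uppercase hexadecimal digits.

741D

Running sums (mod 255):
  after byte 0 (55): sum1=55, sum2=55
  after byte 1 (49): sum1=104, sum2=159
  after byte 2 (79): sum1=183, sum2=87
  after byte 3 (101): sum1=29, sum2=116
Checksum = sum2·256 + sum1 = 116·256 + 29 = 29725 = 0x741D.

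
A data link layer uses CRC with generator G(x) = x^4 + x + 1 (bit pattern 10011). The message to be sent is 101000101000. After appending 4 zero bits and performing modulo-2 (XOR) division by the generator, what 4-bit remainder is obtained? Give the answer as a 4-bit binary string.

1101

Append 4 zeros: 1010001010000000. Divide by 10011 (XOR where the leading bit is 1):
  pos 0: 10100 XOR 10011 = 00111
  pos 2: 11101 XOR 10011 = 01110
  pos 3: 11100 XOR 10011 = 01111
  pos 4: 11111 XOR 10011 = 01100
  pos 5: 11000 XOR 10011 = 01011
  pos 6: 10110 XOR 10011 = 00101
  pos 8: 10100 XOR 10011 = 00111
  pos 10: 11100 XOR 10011 = 01111
  pos 11: 11110 XOR 10011 = 01101
Remainder (last 4 bits) = 1101. This is the CRC / FCS.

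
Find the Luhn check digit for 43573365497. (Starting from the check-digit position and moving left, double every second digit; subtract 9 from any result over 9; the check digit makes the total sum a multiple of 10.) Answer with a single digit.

2

Partial digits right→left: 7 9 4 5 6 3 3 7 5 3 4
Double every second digit counting from the check-digit position (so the 1st, 3rd, 5th, ... of the partial from the right).
  doubled (with −9 where >9): 5 8 3 6 1 8 → sum 31
  kept as-is: 9 5 3 7 3 → sum 27
Total = 31 + 27 = 58.
Check digit = (10 − (58 mod 10)) mod 10 = 2.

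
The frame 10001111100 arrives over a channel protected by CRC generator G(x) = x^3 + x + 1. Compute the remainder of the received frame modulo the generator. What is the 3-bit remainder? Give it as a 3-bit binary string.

Modulo-2 division of 10001111100 by 1011:
  pos 0: 1000 XOR 1011 = 0011
  pos 2: 1111 XOR 1011 = 0100
  pos 3: 1001 XOR 1011 = 0010
  pos 5: 1011 XOR 1011 = 0000
Remainder = 000 (zero — the frame passes the CRC check).

000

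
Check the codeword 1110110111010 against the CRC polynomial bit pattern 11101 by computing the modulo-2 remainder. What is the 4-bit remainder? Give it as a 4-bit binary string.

Modulo-2 division of 1110110111010 by 11101:
  pos 0: 11101 XOR 11101 = 00000
  pos 5: 10111 XOR 11101 = 01010
  pos 6: 10100 XOR 11101 = 01001
  pos 7: 10011 XOR 11101 = 01110
  pos 8: 11100 XOR 11101 = 00001
Remainder = 0001 (nonzero — an error is detected).

0001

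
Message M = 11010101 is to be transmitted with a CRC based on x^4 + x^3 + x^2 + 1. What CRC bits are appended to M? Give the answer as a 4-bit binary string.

0100

Append 4 zeros: 110101010000. Divide by 11101 (XOR where the leading bit is 1):
  pos 0: 11010 XOR 11101 = 00111
  pos 2: 11110 XOR 11101 = 00011
  pos 5: 11100 XOR 11101 = 00001
Remainder (last 4 bits) = 0100. This is the CRC / FCS.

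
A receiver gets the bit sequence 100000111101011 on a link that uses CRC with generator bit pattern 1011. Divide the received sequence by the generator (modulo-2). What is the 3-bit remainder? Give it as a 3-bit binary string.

Modulo-2 division of 100000111101011 by 1011:
  pos 0: 1000 XOR 1011 = 0011
  pos 2: 1100 XOR 1011 = 0111
  pos 3: 1111 XOR 1011 = 0100
  pos 4: 1001 XOR 1011 = 0010
  pos 6: 1011 XOR 1011 = 0000
  pos 11: 1011 XOR 1011 = 0000
Remainder = 000 (zero — the frame passes the CRC check).

000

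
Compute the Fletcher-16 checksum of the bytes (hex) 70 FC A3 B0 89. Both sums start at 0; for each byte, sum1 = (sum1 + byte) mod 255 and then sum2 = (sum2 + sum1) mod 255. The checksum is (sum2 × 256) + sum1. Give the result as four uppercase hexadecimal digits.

Running sums (mod 255):
  after byte 0 (70): sum1=112, sum2=112
  after byte 1 (FC): sum1=109, sum2=221
  after byte 2 (A3): sum1=17, sum2=238
  after byte 3 (B0): sum1=193, sum2=176
  after byte 4 (89): sum1=75, sum2=251
Checksum = sum2·256 + sum1 = 251·256 + 75 = 64331 = 0xFB4B.

FB4B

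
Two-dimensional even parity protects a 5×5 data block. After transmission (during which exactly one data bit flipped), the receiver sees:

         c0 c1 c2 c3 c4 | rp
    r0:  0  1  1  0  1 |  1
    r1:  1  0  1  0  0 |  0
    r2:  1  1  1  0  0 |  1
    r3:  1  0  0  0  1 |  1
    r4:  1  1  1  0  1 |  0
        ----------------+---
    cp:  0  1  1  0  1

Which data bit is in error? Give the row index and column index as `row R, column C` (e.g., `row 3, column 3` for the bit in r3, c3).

Recompute each row's even parity and compare to rp:
  r0: data parity 1, sent rp 1 → ok
  r1: data parity 0, sent rp 0 → ok
  r2: data parity 1, sent rp 1 → ok
  r3: data parity 0, sent rp 1 → mismatch
  r4: data parity 0, sent rp 0 → ok
Recompute each column's even parity and compare to cp:
  c0: data parity 0, sent cp 0 → ok
  c1: data parity 1, sent cp 1 → ok
  c2: data parity 0, sent cp 1 → mismatch
  c3: data parity 0, sent cp 0 → ok
  c4: data parity 1, sent cp 1 → ok
Exactly one row (r3) and one column (c2) fail → the flipped bit is at their intersection.

row 3, column 2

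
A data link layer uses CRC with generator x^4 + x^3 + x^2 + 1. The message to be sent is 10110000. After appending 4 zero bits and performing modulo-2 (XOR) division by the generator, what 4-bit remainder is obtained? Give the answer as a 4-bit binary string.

Append 4 zeros: 101100000000. Divide by 11101 (XOR where the leading bit is 1):
  pos 0: 10110 XOR 11101 = 01011
  pos 1: 10110 XOR 11101 = 01011
  pos 2: 10110 XOR 11101 = 01011
  pos 3: 10110 XOR 11101 = 01011
  pos 4: 10110 XOR 11101 = 01011
  pos 5: 10110 XOR 11101 = 01011
  pos 6: 10110 XOR 11101 = 01011
  pos 7: 10110 XOR 11101 = 01011
Remainder (last 4 bits) = 1011. This is the CRC / FCS.

1011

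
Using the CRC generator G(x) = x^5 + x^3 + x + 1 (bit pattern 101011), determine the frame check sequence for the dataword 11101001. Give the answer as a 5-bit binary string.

Append 5 zeros: 1110100100000. Divide by 101011 (XOR where the leading bit is 1):
  pos 0: 111010 XOR 101011 = 010001
  pos 1: 100010 XOR 101011 = 001001
  pos 3: 100110 XOR 101011 = 001101
  pos 5: 110100 XOR 101011 = 011111
  pos 6: 111110 XOR 101011 = 010101
  pos 7: 101010 XOR 101011 = 000001
Remainder (last 5 bits) = 00001. This is the CRC / FCS.

00001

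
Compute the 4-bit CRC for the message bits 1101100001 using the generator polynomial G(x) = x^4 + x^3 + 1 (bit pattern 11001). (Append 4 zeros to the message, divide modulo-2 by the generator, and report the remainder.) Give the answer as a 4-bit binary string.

0011

Append 4 zeros: 11011000010000. Divide by 11001 (XOR where the leading bit is 1):
  pos 0: 11011 XOR 11001 = 00010
  pos 3: 10000 XOR 11001 = 01001
  pos 4: 10010 XOR 11001 = 01011
  pos 5: 10111 XOR 11001 = 01110
  pos 6: 11100 XOR 11001 = 00101
  pos 8: 10100 XOR 11001 = 01101
  pos 9: 11010 XOR 11001 = 00011
Remainder (last 4 bits) = 0011. This is the CRC / FCS.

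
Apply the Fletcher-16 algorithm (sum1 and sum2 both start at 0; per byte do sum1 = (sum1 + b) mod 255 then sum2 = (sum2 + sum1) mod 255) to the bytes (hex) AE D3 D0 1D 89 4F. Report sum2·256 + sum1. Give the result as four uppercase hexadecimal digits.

3849

Running sums (mod 255):
  after byte 0 (AE): sum1=174, sum2=174
  after byte 1 (D3): sum1=130, sum2=49
  after byte 2 (D0): sum1=83, sum2=132
  after byte 3 (1D): sum1=112, sum2=244
  after byte 4 (89): sum1=249, sum2=238
  after byte 5 (4F): sum1=73, sum2=56
Checksum = sum2·256 + sum1 = 56·256 + 73 = 14409 = 0x3849.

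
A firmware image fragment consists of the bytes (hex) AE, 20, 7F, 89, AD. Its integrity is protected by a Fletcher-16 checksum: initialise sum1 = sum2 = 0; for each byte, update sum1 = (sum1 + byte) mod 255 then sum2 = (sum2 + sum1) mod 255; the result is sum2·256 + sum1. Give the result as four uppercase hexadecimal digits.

Running sums (mod 255):
  after byte 0 (AE): sum1=174, sum2=174
  after byte 1 (20): sum1=206, sum2=125
  after byte 2 (7F): sum1=78, sum2=203
  after byte 3 (89): sum1=215, sum2=163
  after byte 4 (AD): sum1=133, sum2=41
Checksum = sum2·256 + sum1 = 41·256 + 133 = 10629 = 0x2985.

2985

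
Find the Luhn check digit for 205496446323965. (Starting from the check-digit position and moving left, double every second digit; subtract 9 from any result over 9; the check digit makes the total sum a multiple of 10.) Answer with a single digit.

5

Partial digits right→left: 5 6 9 3 2 3 6 4 4 6 9 4 5 0 2
Double every second digit counting from the check-digit position (so the 1st, 3rd, 5th, ... of the partial from the right).
  doubled (with −9 where >9): 1 9 4 3 8 9 1 4 → sum 39
  kept as-is: 6 3 3 4 6 4 0 → sum 26
Total = 39 + 26 = 65.
Check digit = (10 − (65 mod 10)) mod 10 = 5.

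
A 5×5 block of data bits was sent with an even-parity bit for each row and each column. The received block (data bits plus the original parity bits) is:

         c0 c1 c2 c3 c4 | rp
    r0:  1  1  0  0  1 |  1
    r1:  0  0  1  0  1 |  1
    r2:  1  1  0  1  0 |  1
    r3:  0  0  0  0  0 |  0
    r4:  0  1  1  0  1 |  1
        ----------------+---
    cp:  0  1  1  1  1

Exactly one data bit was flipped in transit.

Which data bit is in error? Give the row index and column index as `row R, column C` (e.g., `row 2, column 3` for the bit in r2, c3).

Recompute each row's even parity and compare to rp:
  r0: data parity 1, sent rp 1 → ok
  r1: data parity 0, sent rp 1 → mismatch
  r2: data parity 1, sent rp 1 → ok
  r3: data parity 0, sent rp 0 → ok
  r4: data parity 1, sent rp 1 → ok
Recompute each column's even parity and compare to cp:
  c0: data parity 0, sent cp 0 → ok
  c1: data parity 1, sent cp 1 → ok
  c2: data parity 0, sent cp 1 → mismatch
  c3: data parity 1, sent cp 1 → ok
  c4: data parity 1, sent cp 1 → ok
Exactly one row (r1) and one column (c2) fail → the flipped bit is at their intersection.

row 1, column 2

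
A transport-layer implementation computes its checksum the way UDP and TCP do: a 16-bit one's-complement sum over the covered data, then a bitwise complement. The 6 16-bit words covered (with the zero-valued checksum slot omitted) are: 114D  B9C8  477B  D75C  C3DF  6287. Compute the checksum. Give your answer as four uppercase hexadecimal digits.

EFAA

One's-complement addition (fold any carry out of bit 15 back into bit 0):
  0x114D + 0xB9C8 = 0x0CB15
  0xCB15 + 0x477B = 0x11290 → wrap carry → 0x1291
  0x1291 + 0xD75C = 0x0E9ED
  0xE9ED + 0xC3DF = 0x1ADCC → wrap carry → 0xADCD
  0xADCD + 0x6287 = 0x11054 → wrap carry → 0x1055
One's-complement sum = 0x1055.
Checksum = ~0x1055 & 0xFFFF = 0xEFAA.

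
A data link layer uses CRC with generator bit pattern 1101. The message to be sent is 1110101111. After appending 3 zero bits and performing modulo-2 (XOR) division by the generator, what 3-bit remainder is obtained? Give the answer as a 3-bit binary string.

100

Append 3 zeros: 1110101111000. Divide by 1101 (XOR where the leading bit is 1):
  pos 0: 1110 XOR 1101 = 0011
  pos 2: 1110 XOR 1101 = 0011
  pos 4: 1111 XOR 1101 = 0010
  pos 6: 1011 XOR 1101 = 0110
  pos 7: 1100 XOR 1101 = 0001
Remainder (last 3 bits) = 100. This is the CRC / FCS.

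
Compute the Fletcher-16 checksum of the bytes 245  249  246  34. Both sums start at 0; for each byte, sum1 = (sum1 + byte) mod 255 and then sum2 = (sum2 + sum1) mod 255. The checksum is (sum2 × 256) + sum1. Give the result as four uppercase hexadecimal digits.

D509

Running sums (mod 255):
  after byte 0 (245): sum1=245, sum2=245
  after byte 1 (249): sum1=239, sum2=229
  after byte 2 (246): sum1=230, sum2=204
  after byte 3 (34): sum1=9, sum2=213
Checksum = sum2·256 + sum1 = 213·256 + 9 = 54537 = 0xD509.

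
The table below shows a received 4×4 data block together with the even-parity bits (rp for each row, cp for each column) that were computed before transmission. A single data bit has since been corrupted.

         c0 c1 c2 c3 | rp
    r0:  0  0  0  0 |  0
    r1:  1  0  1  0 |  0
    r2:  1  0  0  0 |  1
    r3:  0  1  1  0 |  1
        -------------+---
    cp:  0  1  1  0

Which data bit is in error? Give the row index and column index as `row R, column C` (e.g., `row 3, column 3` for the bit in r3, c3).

row 3, column 2

Recompute each row's even parity and compare to rp:
  r0: data parity 0, sent rp 0 → ok
  r1: data parity 0, sent rp 0 → ok
  r2: data parity 1, sent rp 1 → ok
  r3: data parity 0, sent rp 1 → mismatch
Recompute each column's even parity and compare to cp:
  c0: data parity 0, sent cp 0 → ok
  c1: data parity 1, sent cp 1 → ok
  c2: data parity 0, sent cp 1 → mismatch
  c3: data parity 0, sent cp 0 → ok
Exactly one row (r3) and one column (c2) fail → the flipped bit is at their intersection.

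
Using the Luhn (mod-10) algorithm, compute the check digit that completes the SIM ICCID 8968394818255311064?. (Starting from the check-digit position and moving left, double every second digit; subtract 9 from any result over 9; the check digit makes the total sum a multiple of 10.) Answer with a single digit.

Partial digits right→left: 4 6 0 1 1 3 5 5 2 8 1 8 4 9 3 8 6 9 8
Double every second digit counting from the check-digit position (so the 1st, 3rd, 5th, ... of the partial from the right).
  doubled (with −9 where >9): 8 0 2 1 4 2 8 6 3 7 → sum 41
  kept as-is: 6 1 3 5 8 8 9 8 9 → sum 57
Total = 41 + 57 = 98.
Check digit = (10 − (98 mod 10)) mod 10 = 2.

2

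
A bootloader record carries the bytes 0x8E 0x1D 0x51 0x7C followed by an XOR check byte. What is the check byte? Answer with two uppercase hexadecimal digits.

BE

XOR the bytes together:
  start with 0x8E
  0x8E ⊕ 0x1D = 0x93
  0x93 ⊕ 0x51 = 0xC2
  0xC2 ⊕ 0x7C = 0xBE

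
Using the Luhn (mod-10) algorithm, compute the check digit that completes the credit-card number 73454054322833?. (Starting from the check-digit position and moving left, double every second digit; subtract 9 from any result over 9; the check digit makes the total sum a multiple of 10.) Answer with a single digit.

Partial digits right→left: 3 3 8 2 2 3 4 5 0 4 5 4 3 7
Double every second digit counting from the check-digit position (so the 1st, 3rd, 5th, ... of the partial from the right).
  doubled (with −9 where >9): 6 7 4 8 0 1 6 → sum 32
  kept as-is: 3 2 3 5 4 4 7 → sum 28
Total = 32 + 28 = 60.
Check digit = (10 − (60 mod 10)) mod 10 = 0.

0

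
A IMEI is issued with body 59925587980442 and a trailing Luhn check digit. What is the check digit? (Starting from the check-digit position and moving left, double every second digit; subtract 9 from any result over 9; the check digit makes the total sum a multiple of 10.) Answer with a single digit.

2

Partial digits right→left: 2 4 4 0 8 9 7 8 5 5 2 9 9 5
Double every second digit counting from the check-digit position (so the 1st, 3rd, 5th, ... of the partial from the right).
  doubled (with −9 where >9): 4 8 7 5 1 4 9 → sum 38
  kept as-is: 4 0 9 8 5 9 5 → sum 40
Total = 38 + 40 = 78.
Check digit = (10 − (78 mod 10)) mod 10 = 2.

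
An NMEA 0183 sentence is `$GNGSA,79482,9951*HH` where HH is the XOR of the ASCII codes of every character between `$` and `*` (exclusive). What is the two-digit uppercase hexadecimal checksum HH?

68

XOR the ASCII codes of the payload characters:
  'G' = 0x47 → acc = 0x47
  'N' = 0x4E → acc = 0x09
  'G' = 0x47 → acc = 0x4E
  'S' = 0x53 → acc = 0x1D
  'A' = 0x41 → acc = 0x5C
  ',' = 0x2C → acc = 0x70
  '7' = 0x37 → acc = 0x47
  '9' = 0x39 → acc = 0x7E
  '4' = 0x34 → acc = 0x4A
  '8' = 0x38 → acc = 0x72
  '2' = 0x32 → acc = 0x40
  ',' = 0x2C → acc = 0x6C
  '9' = 0x39 → acc = 0x55
  '9' = 0x39 → acc = 0x6C
  '5' = 0x35 → acc = 0x59
  '1' = 0x31 → acc = 0x68
Checksum = 0x68.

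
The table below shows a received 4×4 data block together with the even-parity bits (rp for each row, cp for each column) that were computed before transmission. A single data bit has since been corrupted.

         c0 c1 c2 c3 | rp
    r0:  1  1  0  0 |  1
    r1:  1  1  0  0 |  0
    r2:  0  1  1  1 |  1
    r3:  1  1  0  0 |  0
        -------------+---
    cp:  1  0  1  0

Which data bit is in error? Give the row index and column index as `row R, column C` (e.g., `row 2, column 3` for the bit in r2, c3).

Recompute each row's even parity and compare to rp:
  r0: data parity 0, sent rp 1 → mismatch
  r1: data parity 0, sent rp 0 → ok
  r2: data parity 1, sent rp 1 → ok
  r3: data parity 0, sent rp 0 → ok
Recompute each column's even parity and compare to cp:
  c0: data parity 1, sent cp 1 → ok
  c1: data parity 0, sent cp 0 → ok
  c2: data parity 1, sent cp 1 → ok
  c3: data parity 1, sent cp 0 → mismatch
Exactly one row (r0) and one column (c3) fail → the flipped bit is at their intersection.

row 0, column 3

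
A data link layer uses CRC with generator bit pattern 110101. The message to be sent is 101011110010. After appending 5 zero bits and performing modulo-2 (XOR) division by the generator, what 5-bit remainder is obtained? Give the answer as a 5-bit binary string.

Append 5 zeros: 10101111001000000. Divide by 110101 (XOR where the leading bit is 1):
  pos 0: 101011 XOR 110101 = 011110
  pos 1: 111101 XOR 110101 = 001000
  pos 3: 100010 XOR 110101 = 010111
  pos 4: 101110 XOR 110101 = 011011
  pos 5: 110111 XOR 110101 = 000010
  pos 9: 100000 XOR 110101 = 010101
  pos 10: 101010 XOR 110101 = 011111
  pos 11: 111110 XOR 110101 = 001011
Remainder (last 5 bits) = 01011. This is the CRC / FCS.

01011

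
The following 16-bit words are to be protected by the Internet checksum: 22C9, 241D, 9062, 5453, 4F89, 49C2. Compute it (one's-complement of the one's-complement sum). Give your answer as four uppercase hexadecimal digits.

3B18

One's-complement addition (fold any carry out of bit 15 back into bit 0):
  0x22C9 + 0x241D = 0x046E6
  0x46E6 + 0x9062 = 0x0D748
  0xD748 + 0x5453 = 0x12B9B → wrap carry → 0x2B9C
  0x2B9C + 0x4F89 = 0x07B25
  0x7B25 + 0x49C2 = 0x0C4E7
One's-complement sum = 0xC4E7.
Checksum = ~0xC4E7 & 0xFFFF = 0x3B18.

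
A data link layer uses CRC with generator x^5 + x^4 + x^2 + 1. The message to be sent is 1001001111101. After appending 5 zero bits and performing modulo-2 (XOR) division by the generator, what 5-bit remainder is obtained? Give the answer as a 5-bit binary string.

Append 5 zeros: 100100111110100000. Divide by 110101 (XOR where the leading bit is 1):
  pos 0: 100100 XOR 110101 = 010001
  pos 1: 100011 XOR 110101 = 010110
  pos 2: 101101 XOR 110101 = 011000
  pos 3: 110001 XOR 110101 = 000100
  pos 6: 100110 XOR 110101 = 010011
  pos 7: 100111 XOR 110101 = 010010
  pos 8: 100100 XOR 110101 = 010001
  pos 9: 100010 XOR 110101 = 010111
  pos 10: 101110 XOR 110101 = 011011
  pos 11: 110110 XOR 110101 = 000011
Remainder (last 5 bits) = 00110. This is the CRC / FCS.

00110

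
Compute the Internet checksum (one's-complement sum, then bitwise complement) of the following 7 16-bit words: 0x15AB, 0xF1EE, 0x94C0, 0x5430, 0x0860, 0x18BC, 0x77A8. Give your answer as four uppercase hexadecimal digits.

76B0

One's-complement addition (fold any carry out of bit 15 back into bit 0):
  0x15AB + 0xF1EE = 0x10799 → wrap carry → 0x079A
  0x079A + 0x94C0 = 0x09C5A
  0x9C5A + 0x5430 = 0x0F08A
  0xF08A + 0x0860 = 0x0F8EA
  0xF8EA + 0x18BC = 0x111A6 → wrap carry → 0x11A7
  0x11A7 + 0x77A8 = 0x0894F
One's-complement sum = 0x894F.
Checksum = ~0x894F & 0xFFFF = 0x76B0.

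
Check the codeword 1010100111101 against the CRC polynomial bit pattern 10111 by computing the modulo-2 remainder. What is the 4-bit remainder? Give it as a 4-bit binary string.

Modulo-2 division of 1010100111101 by 10111:
  pos 0: 10101 XOR 10111 = 00010
  pos 3: 10001 XOR 10111 = 00110
  pos 5: 11011 XOR 10111 = 01100
  pos 6: 11001 XOR 10111 = 01110
  pos 7: 11100 XOR 10111 = 01011
  pos 8: 10111 XOR 10111 = 00000
Remainder = 0000 (zero — the frame passes the CRC check).

0000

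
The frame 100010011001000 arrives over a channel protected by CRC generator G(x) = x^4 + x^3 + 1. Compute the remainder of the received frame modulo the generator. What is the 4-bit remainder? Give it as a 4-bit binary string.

Modulo-2 division of 100010011001000 by 11001:
  pos 0: 10001 XOR 11001 = 01000
  pos 1: 10000 XOR 11001 = 01001
  pos 2: 10010 XOR 11001 = 01011
  pos 3: 10111 XOR 11001 = 01110
  pos 4: 11101 XOR 11001 = 00100
  pos 6: 10000 XOR 11001 = 01001
  pos 7: 10011 XOR 11001 = 01010
  pos 8: 10100 XOR 11001 = 01101
  pos 9: 11010 XOR 11001 = 00011
Remainder = 0110 (nonzero — an error is detected).

0110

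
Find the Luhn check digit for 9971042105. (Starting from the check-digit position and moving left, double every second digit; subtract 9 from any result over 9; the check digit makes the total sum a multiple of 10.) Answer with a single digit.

0

Partial digits right→left: 5 0 1 2 4 0 1 7 9 9
Double every second digit counting from the check-digit position (so the 1st, 3rd, 5th, ... of the partial from the right).
  doubled (with −9 where >9): 1 2 8 2 9 → sum 22
  kept as-is: 0 2 0 7 9 → sum 18
Total = 22 + 18 = 40.
Check digit = (10 − (40 mod 10)) mod 10 = 0.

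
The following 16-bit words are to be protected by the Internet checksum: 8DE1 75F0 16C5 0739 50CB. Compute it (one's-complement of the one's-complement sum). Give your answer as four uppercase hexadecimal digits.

8D64

One's-complement addition (fold any carry out of bit 15 back into bit 0):
  0x8DE1 + 0x75F0 = 0x103D1 → wrap carry → 0x03D2
  0x03D2 + 0x16C5 = 0x01A97
  0x1A97 + 0x0739 = 0x021D0
  0x21D0 + 0x50CB = 0x0729B
One's-complement sum = 0x729B.
Checksum = ~0x729B & 0xFFFF = 0x8D64.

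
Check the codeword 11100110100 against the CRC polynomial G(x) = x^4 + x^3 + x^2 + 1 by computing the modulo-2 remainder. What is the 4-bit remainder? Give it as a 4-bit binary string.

Modulo-2 division of 11100110100 by 11101:
  pos 0: 11100 XOR 11101 = 00001
  pos 4: 11101 XOR 11101 = 00000
Remainder = 0000 (zero — the frame passes the CRC check).

0000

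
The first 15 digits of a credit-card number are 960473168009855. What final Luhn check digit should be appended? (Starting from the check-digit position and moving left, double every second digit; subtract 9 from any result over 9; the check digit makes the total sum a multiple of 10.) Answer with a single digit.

6

Partial digits right→left: 5 5 8 9 0 0 8 6 1 3 7 4 0 6 9
Double every second digit counting from the check-digit position (so the 1st, 3rd, 5th, ... of the partial from the right).
  doubled (with −9 where >9): 1 7 0 7 2 5 0 9 → sum 31
  kept as-is: 5 9 0 6 3 4 6 → sum 33
Total = 31 + 33 = 64.
Check digit = (10 − (64 mod 10)) mod 10 = 6.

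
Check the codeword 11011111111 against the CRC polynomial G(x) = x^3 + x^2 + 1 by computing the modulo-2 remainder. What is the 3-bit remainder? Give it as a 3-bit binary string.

Modulo-2 division of 11011111111 by 1101:
  pos 0: 1101 XOR 1101 = 0000
  pos 4: 1111 XOR 1101 = 0010
  pos 6: 1011 XOR 1101 = 0110
  pos 7: 1101 XOR 1101 = 0000
Remainder = 000 (zero — the frame passes the CRC check).

000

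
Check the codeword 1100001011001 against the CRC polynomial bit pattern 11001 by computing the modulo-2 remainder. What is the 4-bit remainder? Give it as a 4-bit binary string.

0001

Modulo-2 division of 1100001011001 by 11001:
  pos 0: 11000 XOR 11001 = 00001
  pos 4: 10101 XOR 11001 = 01100
  pos 5: 11001 XOR 11001 = 00000
Remainder = 0001 (nonzero — an error is detected).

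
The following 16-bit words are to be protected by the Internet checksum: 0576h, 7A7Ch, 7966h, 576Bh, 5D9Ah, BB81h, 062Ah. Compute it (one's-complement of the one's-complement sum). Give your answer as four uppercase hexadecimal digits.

8FF5

One's-complement addition (fold any carry out of bit 15 back into bit 0):
  0x0576 + 0x7A7C = 0x07FF2
  0x7FF2 + 0x7966 = 0x0F958
  0xF958 + 0x576B = 0x150C3 → wrap carry → 0x50C4
  0x50C4 + 0x5D9A = 0x0AE5E
  0xAE5E + 0xBB81 = 0x169DF → wrap carry → 0x69E0
  0x69E0 + 0x062A = 0x0700A
One's-complement sum = 0x700A.
Checksum = ~0x700A & 0xFFFF = 0x8FF5.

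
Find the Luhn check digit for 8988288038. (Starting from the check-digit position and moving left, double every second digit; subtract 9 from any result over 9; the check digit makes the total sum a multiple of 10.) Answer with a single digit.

Partial digits right→left: 8 3 0 8 8 2 8 8 9 8
Double every second digit counting from the check-digit position (so the 1st, 3rd, 5th, ... of the partial from the right).
  doubled (with −9 where >9): 7 0 7 7 9 → sum 30
  kept as-is: 3 8 2 8 8 → sum 29
Total = 30 + 29 = 59.
Check digit = (10 − (59 mod 10)) mod 10 = 1.

1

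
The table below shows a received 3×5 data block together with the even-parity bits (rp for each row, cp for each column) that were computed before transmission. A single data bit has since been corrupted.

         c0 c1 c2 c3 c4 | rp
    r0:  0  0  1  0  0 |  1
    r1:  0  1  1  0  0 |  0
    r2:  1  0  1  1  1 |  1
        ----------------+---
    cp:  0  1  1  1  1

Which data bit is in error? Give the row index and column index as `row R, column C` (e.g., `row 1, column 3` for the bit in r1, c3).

Recompute each row's even parity and compare to rp:
  r0: data parity 1, sent rp 1 → ok
  r1: data parity 0, sent rp 0 → ok
  r2: data parity 0, sent rp 1 → mismatch
Recompute each column's even parity and compare to cp:
  c0: data parity 1, sent cp 0 → mismatch
  c1: data parity 1, sent cp 1 → ok
  c2: data parity 1, sent cp 1 → ok
  c3: data parity 1, sent cp 1 → ok
  c4: data parity 1, sent cp 1 → ok
Exactly one row (r2) and one column (c0) fail → the flipped bit is at their intersection.

row 2, column 0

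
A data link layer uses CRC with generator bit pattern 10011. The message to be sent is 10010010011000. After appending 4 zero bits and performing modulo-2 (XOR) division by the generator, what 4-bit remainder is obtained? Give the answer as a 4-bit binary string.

Append 4 zeros: 100100100110000000. Divide by 10011 (XOR where the leading bit is 1):
  pos 0: 10010 XOR 10011 = 00001
  pos 4: 10100 XOR 10011 = 00111
  pos 6: 11111 XOR 10011 = 01100
  pos 7: 11000 XOR 10011 = 01011
  pos 8: 10110 XOR 10011 = 00101
  pos 10: 10100 XOR 10011 = 00111
  pos 12: 11100 XOR 10011 = 01111
  pos 13: 11110 XOR 10011 = 01101
Remainder (last 4 bits) = 1101. This is the CRC / FCS.

1101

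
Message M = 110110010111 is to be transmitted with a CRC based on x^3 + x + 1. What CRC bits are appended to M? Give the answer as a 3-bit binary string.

Append 3 zeros: 110110010111000. Divide by 1011 (XOR where the leading bit is 1):
  pos 0: 1101 XOR 1011 = 0110
  pos 1: 1101 XOR 1011 = 0110
  pos 2: 1100 XOR 1011 = 0111
  pos 3: 1110 XOR 1011 = 0101
  pos 4: 1011 XOR 1011 = 0000
  pos 9: 1110 XOR 1011 = 0101
  pos 10: 1010 XOR 1011 = 0001
Remainder (last 3 bits) = 010. This is the CRC / FCS.

010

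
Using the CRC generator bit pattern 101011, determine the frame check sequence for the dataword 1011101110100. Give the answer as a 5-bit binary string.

Append 5 zeros: 101110111010000000. Divide by 101011 (XOR where the leading bit is 1):
  pos 0: 101110 XOR 101011 = 000101
  pos 3: 101111 XOR 101011 = 000100
  pos 6: 100010 XOR 101011 = 001001
  pos 8: 100100 XOR 101011 = 001111
  pos 10: 111100 XOR 101011 = 010111
  pos 11: 101110 XOR 101011 = 000101
Remainder (last 5 bits) = 01010. This is the CRC / FCS.

01010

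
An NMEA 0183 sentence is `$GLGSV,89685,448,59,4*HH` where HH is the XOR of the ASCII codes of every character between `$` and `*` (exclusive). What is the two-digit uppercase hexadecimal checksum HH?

XOR the ASCII codes of the payload characters:
  'G' = 0x47 → acc = 0x47
  'L' = 0x4C → acc = 0x0B
  'G' = 0x47 → acc = 0x4C
  'S' = 0x53 → acc = 0x1F
  'V' = 0x56 → acc = 0x49
  ',' = 0x2C → acc = 0x65
  '8' = 0x38 → acc = 0x5D
  '9' = 0x39 → acc = 0x64
  '6' = 0x36 → acc = 0x52
  '8' = 0x38 → acc = 0x6A
  '5' = 0x35 → acc = 0x5F
  ',' = 0x2C → acc = 0x73
  '4' = 0x34 → acc = 0x47
  '4' = 0x34 → acc = 0x73
  '8' = 0x38 → acc = 0x4B
  ',' = 0x2C → acc = 0x67
  '5' = 0x35 → acc = 0x52
  '9' = 0x39 → acc = 0x6B
  ',' = 0x2C → acc = 0x47
  '4' = 0x34 → acc = 0x73
Checksum = 0x73.

73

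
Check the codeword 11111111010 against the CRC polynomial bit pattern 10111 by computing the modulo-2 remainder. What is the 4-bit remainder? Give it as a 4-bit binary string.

0111

Modulo-2 division of 11111111010 by 10111:
  pos 0: 11111 XOR 10111 = 01000
  pos 1: 10001 XOR 10111 = 00110
  pos 3: 11011 XOR 10111 = 01100
  pos 4: 11000 XOR 10111 = 01111
  pos 5: 11111 XOR 10111 = 01000
  pos 6: 10000 XOR 10111 = 00111
Remainder = 0111 (nonzero — an error is detected).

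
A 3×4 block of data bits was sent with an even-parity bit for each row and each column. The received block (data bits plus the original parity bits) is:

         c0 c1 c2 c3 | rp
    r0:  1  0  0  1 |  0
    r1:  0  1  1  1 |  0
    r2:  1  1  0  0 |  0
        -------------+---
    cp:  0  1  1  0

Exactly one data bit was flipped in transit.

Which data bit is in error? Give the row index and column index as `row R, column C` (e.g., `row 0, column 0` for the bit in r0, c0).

row 1, column 1

Recompute each row's even parity and compare to rp:
  r0: data parity 0, sent rp 0 → ok
  r1: data parity 1, sent rp 0 → mismatch
  r2: data parity 0, sent rp 0 → ok
Recompute each column's even parity and compare to cp:
  c0: data parity 0, sent cp 0 → ok
  c1: data parity 0, sent cp 1 → mismatch
  c2: data parity 1, sent cp 1 → ok
  c3: data parity 0, sent cp 0 → ok
Exactly one row (r1) and one column (c1) fail → the flipped bit is at their intersection.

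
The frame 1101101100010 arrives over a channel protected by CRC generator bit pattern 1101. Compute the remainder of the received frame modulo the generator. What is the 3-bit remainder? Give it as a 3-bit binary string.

Modulo-2 division of 1101101100010 by 1101:
  pos 0: 1101 XOR 1101 = 0000
  pos 4: 1011 XOR 1101 = 0110
  pos 5: 1100 XOR 1101 = 0001
  pos 8: 1001 XOR 1101 = 0100
  pos 9: 1000 XOR 1101 = 0101
Remainder = 101 (nonzero — an error is detected).

101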